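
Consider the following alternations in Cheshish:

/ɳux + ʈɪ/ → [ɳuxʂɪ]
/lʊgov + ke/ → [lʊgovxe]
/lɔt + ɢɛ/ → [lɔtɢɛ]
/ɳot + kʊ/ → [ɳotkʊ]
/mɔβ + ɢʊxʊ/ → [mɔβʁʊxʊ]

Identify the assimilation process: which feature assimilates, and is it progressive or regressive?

progressive manner assimilation

The segment that alternates is /ʈ/, which surfaces as [ʂ] when adjacent to /x/.
The change stop → fricative matches the manner of the preceding /x/, identifying this as manner assimilation.
Place and voice are unchanged, so the assimilation is partial, not total.
The other alternating forms pattern the same way: /k/ → [x] after /v/ (stop → fricative, matching a fricative); /ɢ/ → [ʁ] after /β/ (stop → fricative, matching a fricative) — only manner changes, and always toward the preceding segment.
Nothing changes in [lɔtɢɛ], [ɳotkʊ]: there the adjacent consonants already agree in manner (/ɢ/ and /t/ are both stops; /k/ and /t/ are both stops), so these forms are consistent with the same rule.
Since the segment that changes follows the conditioning segment, the assimilation is progressive.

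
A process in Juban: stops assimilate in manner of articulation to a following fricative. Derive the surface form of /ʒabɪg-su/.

[ʒabɪɣsu]

/g/ is a voiced velar stop. The following trigger /s/ is a fricative, so /g/ must become a fricative as well.
The voiced velar fricative is [ɣ], so /g/ → [ɣ].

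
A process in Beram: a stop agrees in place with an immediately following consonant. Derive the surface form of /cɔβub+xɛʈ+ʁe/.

/b/ is a voiced bilabial stop. The following trigger /x/ is velar, so /b/ must become velar as well.
Changing only its place to velar gives [g] — the voiced velar stop.
At the second juncture, /ʈ/ likewise becomes [q] adjacent to /ʁ/.

[cɔβugxɛqʁe]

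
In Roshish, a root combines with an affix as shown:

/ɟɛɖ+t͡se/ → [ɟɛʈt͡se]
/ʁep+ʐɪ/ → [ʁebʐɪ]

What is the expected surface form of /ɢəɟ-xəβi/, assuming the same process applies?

The data show regressive voicing assimilation: /ɖ/ → [ʈ] before /t͡s/; /p/ → [b] before /ʐ/. In each pair only voicing changes, matching the following consonant, while place and manner stay constant.
The rule targets /ɟ/ (voiced palatal stop), which sits before the trigger /x/ (voiceless).
Changing only its voicing to voiceless gives [c] — the voiceless palatal stop.

[ɢəcxəβi]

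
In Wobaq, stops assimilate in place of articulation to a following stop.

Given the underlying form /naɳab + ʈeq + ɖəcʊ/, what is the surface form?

[naɳaɖʈeʈɖəcʊ]

The rule targets /b/ (voiced bilabial stop), which sits before the trigger /ʈ/ (retroflex).
The voiced retroflex stop is [ɖ], so /b/ → [ɖ].
The same rule applies at the second boundary: /q/ → [ʈ] next to /ɖ/.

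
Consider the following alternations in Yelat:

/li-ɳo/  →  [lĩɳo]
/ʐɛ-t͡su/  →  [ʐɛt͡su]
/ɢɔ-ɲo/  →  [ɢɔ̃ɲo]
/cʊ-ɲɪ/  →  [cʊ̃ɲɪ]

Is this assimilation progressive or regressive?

The vowel /i/ surfaces as nasalised [ĩ] next to the following nasal /ɳ/ — it has acquired the [+nasal] feature of its neighbour.
Likewise in the remaining data: /ɔ/ → [ɔ̃] before /ɲ/; /ʊ/ → [ʊ̃] before /ɲ/ — each time a vowel is nasalised next to a following nasal.
No change occurs in [ʐɛt͡su] because the vowel at the boundary is adjacent to an oral consonant, not a nasal (/ɛ/ next to /t͡s/).
Because the conditioning nasal is to the right of the vowel that changes, the process is regressive (anticipatory).

regressive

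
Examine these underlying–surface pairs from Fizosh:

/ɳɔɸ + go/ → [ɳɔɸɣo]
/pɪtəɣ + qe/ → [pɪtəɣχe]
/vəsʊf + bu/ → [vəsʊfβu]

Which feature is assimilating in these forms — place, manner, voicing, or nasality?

Comparing underlying and surface forms, /g/ → [ɣ] is the alternation; the neighbouring /ɸ/ is constant.
/g/ is a stop while /ɸ/ is a fricative; the output [ɣ] is a fricative, matching the trigger — so the feature that spreads is manner.
Checking the remaining alternations: /q/ → [χ] after /ɣ/ (stop → fricative, matching a fricative); /b/ → [β] after /f/ (stop → fricative, matching a fricative) — only manner changes, and always toward the preceding segment.

manner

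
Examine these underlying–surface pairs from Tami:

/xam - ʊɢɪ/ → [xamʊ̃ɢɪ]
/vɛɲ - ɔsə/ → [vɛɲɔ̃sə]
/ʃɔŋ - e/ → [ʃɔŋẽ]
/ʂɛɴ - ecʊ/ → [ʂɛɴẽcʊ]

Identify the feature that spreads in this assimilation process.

nasality

The vowel /ʊ/ surfaces as nasalised [ʊ̃] next to the preceding nasal /m/ — it has acquired the [+nasal] feature of its neighbour.
The other forms show the same pattern: /ɔ/ → [ɔ̃] after /ɲ/; /e/ → [ẽ] after /ŋ/; /e/ → [ẽ] after /ɴ/ — each time a vowel is nasalised next to a preceding nasal.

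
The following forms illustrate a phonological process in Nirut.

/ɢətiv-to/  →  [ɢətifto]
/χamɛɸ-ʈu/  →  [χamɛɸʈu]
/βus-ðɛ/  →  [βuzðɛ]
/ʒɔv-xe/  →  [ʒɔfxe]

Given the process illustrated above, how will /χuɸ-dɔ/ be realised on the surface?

The data show regressive voicing assimilation: /v/ → [f] before /t/; /s/ → [z] before /ð/; /v/ → [f] before /x/. In each pair only voicing changes, matching the following consonant, while place and manner stay constant.
No alternation appears in [χamɛɸʈu]: there the adjacent consonants already agree in voicing (/ɸ/ and /ʈ/ are both voiceless), so this form is consistent with the same rule.
/ɸ/ is a voiceless bilabial fricative. The following trigger /d/ is voiced, so /ɸ/ must become voiced as well.
Changing only its voicing to voiced gives [β] — the voiced bilabial fricative.

[χuβdɔ]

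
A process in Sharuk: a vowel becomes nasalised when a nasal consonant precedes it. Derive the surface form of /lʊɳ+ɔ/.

The vowel /ɔ/ is adjacent to the preceding nasal /ɳ/, so it acquires [+nasal] and surfaces as [ɔ̃].

[lʊɳɔ̃]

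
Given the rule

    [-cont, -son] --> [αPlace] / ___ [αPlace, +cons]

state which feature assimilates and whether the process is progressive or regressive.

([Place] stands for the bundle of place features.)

The rule copies the place features (abbreviated [Place]) from the environment onto the target, so the assimilating feature is place.
The conditioning segment sits to the right of the focus bar, meaning the trigger follows the segment that changes — regressive assimilation.

regressive place assimilation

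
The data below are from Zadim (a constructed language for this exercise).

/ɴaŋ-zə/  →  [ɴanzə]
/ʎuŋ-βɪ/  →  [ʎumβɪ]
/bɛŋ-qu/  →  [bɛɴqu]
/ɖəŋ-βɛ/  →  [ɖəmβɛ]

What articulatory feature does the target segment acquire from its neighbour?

place

Underlying /ŋ/ is realised as [n] next to /z/; /z/ itself does not change.
/ŋ/ is velar while /z/ is alveolar; the output [n] is alveolar, matching the trigger — so the feature that spreads is place.
The other alternating forms pattern the same way: /ŋ/ → [m] before /β/ (velar → bilabial, matching bilabial); /ŋ/ → [ɴ] before /q/ (velar → uvular, matching uvular) — only place changes, and always toward the following segment.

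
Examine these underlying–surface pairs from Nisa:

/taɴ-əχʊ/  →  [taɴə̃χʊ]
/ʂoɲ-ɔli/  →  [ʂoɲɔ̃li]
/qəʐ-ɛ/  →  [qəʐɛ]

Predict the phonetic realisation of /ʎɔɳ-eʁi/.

[ʎɔɳẽʁi]

The data show progressive nasality assimilation (vowel nasalisation): /ə/ → [ə̃] after /ɴ/; /ɔ/ → [ɔ̃] after /ɲ/ — a vowel is nasalised by an immediately preceding nasal consonant.
No change occurs in [qəʐɛ] because the vowel at the boundary is adjacent to an oral consonant, not a nasal (/ɛ/ next to /ʐ/).
The vowel /e/ is adjacent to the preceding nasal /ɳ/, so it acquires [+nasal] and surfaces as [ẽ].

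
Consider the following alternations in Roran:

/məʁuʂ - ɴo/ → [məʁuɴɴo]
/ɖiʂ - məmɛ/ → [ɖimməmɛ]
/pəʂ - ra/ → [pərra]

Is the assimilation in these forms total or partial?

total assimilation

The segment that alternates is /ʂ/, which surfaces as [ɴ] when adjacent to /ɴ/.
The output [ɴ] is identical to the trigger /ɴ/ — every feature (place, manner, voicing) has been copied — so this is total assimilation.
The other forms behave the same way: /ʂ/ → [m] before /m/; /ʂ/ → [r] before /r/ — in each case the output is a copy of the following consonant.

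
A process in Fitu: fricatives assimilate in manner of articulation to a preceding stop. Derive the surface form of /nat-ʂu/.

[natʈu]

/ʂ/ is a voiceless retroflex fricative. The preceding trigger /t/ is a stop, so /ʂ/ must become a stop as well.
Changing only its manner to stop gives [ʈ] — the voiceless retroflex stop.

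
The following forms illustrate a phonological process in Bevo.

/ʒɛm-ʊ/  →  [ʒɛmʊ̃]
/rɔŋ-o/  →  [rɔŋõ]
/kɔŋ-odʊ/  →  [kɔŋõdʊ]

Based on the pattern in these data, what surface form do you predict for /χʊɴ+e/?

[χʊɴẽ]

The data show progressive nasality assimilation (vowel nasalisation): /ʊ/ → [ʊ̃] after /m/; /o/ → [õ] after /ŋ/ — a vowel is nasalised by an immediately preceding nasal consonant.
The vowel /e/ is adjacent to the preceding nasal /ɴ/, so it acquires [+nasal] and surfaces as [ẽ].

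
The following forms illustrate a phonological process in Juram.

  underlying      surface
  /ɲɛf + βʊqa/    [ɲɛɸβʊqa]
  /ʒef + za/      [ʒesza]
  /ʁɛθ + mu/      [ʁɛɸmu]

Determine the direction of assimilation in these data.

regressive

Comparing underlying and surface forms, /f/ → [ɸ] is the alternation; the neighbouring /β/ is constant.
/f/ is labiodental while /β/ is bilabial; the output [ɸ] is bilabial, matching the trigger — so the feature that spreads is place.
The same holds elsewhere in the data: /f/ → [s] before /z/ (labiodental → alveolar, matching alveolar); /θ/ → [ɸ] before /m/ (dental → bilabial, matching bilabial) — only place changes, and always toward the following segment.
The trigger is the following segment, so the direction is regressive (anticipatory).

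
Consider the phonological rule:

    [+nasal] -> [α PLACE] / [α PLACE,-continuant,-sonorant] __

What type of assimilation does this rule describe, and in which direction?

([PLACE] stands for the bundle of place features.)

progressive place assimilation

The rule copies the place features (abbreviated [PLACE]) from the environment onto the target, so the assimilating feature is place.
The conditioning segment sits to the left of the focus bar, meaning the trigger precedes the segment that changes — progressive assimilation.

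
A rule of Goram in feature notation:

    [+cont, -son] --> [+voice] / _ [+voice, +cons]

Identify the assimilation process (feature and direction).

regressive voicing assimilation

The structural change is [+voice], and the conditioning segment [+voice, +cons] (a voiced consonant) is itself voiced, so the target comes to share the voicing of its neighbour — voicing assimilation.
Since the environment is written after the underscore, the trigger follows the target; the direction is regressive.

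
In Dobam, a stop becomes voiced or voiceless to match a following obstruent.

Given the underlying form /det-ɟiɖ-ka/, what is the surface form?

/t/ is a voiceless alveolar stop. The following trigger /ɟ/ is voiced, so /t/ must become voiced as well.
The voiced alveolar stop is [d], so /t/ → [d].
The same rule applies at the second boundary: /ɖ/ → [ʈ] next to /k/.

[dedɟiʈka]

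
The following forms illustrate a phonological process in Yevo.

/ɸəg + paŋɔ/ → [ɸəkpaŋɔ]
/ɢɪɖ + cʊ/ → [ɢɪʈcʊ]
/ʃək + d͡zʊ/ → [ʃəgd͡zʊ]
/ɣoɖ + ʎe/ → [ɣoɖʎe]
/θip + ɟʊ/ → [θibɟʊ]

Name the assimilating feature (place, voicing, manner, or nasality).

voicing

Underlying /g/ is realised as [k] next to /p/; /p/ itself does not change.
/g/ is voiced while /p/ is voiceless; the output [k] is voiceless, matching the trigger — so the feature that spreads is voicing.
The other alternating forms pattern the same way: /ɖ/ → [ʈ] before /c/ (voiced → voiceless, matching voiceless); /k/ → [g] before /d͡z/ (voiceless → voiced, matching voiced); /p/ → [b] before /ɟ/ (voiceless → voiced, matching voiced) — only voicing changes, and always toward the following segment.
No alternation appears in [ɣoɖʎe]: there the adjacent consonants already agree in voicing (/ɖ/ and /ʎ/ are both voiced), so this form is consistent with the same rule.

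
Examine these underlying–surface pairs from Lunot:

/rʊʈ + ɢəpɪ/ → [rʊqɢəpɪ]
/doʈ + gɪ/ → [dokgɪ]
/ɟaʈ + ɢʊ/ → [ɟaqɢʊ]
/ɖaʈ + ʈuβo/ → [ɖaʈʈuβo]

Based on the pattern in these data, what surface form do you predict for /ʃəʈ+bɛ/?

[ʃəpbɛ]

The data show regressive place assimilation: /ʈ/ → [q] before /ɢ/; /ʈ/ → [k] before /g/. In each pair only place changes, matching the following consonant, while manner and voice stay constant.
No alternation appears in [ɖaʈʈuβo]: there the adjacent consonants already agree in place (/ʈ/ and /ʈ/ are both retroflex), so this form is consistent with the same rule.
/ʈ/ is a voiceless retroflex stop. The following trigger /b/ is bilabial, so /ʈ/ must become bilabial as well.
The voiceless bilabial stop is [p], so /ʈ/ → [p].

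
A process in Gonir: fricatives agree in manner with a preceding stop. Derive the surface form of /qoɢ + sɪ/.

[qoɢtɪ]

The rule targets /s/ (voiceless alveolar fricative), which sits after the trigger /ɢ/ (stop).
Changing only its manner to stop gives [t] — the voiceless alveolar stop.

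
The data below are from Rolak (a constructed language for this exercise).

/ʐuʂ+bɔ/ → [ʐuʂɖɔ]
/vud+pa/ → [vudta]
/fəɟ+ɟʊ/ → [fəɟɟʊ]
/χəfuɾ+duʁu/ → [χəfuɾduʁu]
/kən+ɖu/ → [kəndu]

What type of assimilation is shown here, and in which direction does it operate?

progressive place assimilation

The segment that alternates is /b/, which surfaces as [ɖ] when adjacent to /ʂ/.
The change bilabial → retroflex matches the place of the preceding /ʂ/, identifying this as place assimilation.
Manner and voice are unchanged, so the assimilation is partial, not total.
Checking the remaining alternations: /p/ → [t] after /d/ (bilabial → alveolar, matching alveolar); /ɖ/ → [d] after /n/ (retroflex → alveolar, matching alveolar) — only place changes, and always toward the preceding segment.
No alternation appears in [fəɟɟʊ], [χəfuɾduʁu]: there the adjacent consonants already agree in place (/ɟ/ and /ɟ/ are both palatal; /d/ and /ɾ/ are both alveolar), so these forms are consistent with the same rule.
The trigger is the preceding segment, so the direction is progressive (perseverative).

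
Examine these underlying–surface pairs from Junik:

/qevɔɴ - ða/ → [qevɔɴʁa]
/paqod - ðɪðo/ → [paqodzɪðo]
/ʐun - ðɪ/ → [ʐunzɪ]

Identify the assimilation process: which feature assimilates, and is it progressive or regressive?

progressive place assimilation

Underlying /ð/ is realised as [ʁ] next to /ɴ/; /ɴ/ itself does not change.
/ð/ is dental while /ɴ/ is uvular; the output [ʁ] is uvular, matching the trigger — so the feature that spreads is place.
Manner and voice are unchanged, so the assimilation is partial, not total.
The same holds elsewhere in the data: /ð/ → [z] after /d/ (dental → alveolar, matching alveolar); /ð/ → [z] after /n/ (dental → alveolar, matching alveolar) — only place changes, and always toward the preceding segment.
The trigger is the preceding segment, so the direction is progressive (perseverative).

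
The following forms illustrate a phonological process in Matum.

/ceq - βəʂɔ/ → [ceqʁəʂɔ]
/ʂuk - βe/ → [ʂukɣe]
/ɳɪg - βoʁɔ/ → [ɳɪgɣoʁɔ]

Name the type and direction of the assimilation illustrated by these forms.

progressive place assimilation

The segment that alternates is /β/, which surfaces as [ʁ] when adjacent to /q/.
The change bilabial → uvular matches the place of the preceding /q/, identifying this as place assimilation.
Manner and voice are unchanged, so the assimilation is partial, not total.
Checking the remaining alternations: /β/ → [ɣ] after /k/ (bilabial → velar, matching velar); /β/ → [ɣ] after /g/ (bilabial → velar, matching velar) — only place changes, and always toward the preceding segment.
The trigger is the preceding segment, so the direction is progressive (perseverative).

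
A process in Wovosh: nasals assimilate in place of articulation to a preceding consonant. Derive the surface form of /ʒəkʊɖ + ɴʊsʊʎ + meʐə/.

The rule targets /ɴ/ (voiced uvular nasal), which sits after the trigger /ɖ/ (retroflex).
Changing only its place to retroflex gives [ɳ] — the voiced retroflex nasal.
The same rule applies at the second boundary: /m/ → [ɲ] next to /ʎ/.

[ʒəkʊɖɳʊsʊʎɲeʐə]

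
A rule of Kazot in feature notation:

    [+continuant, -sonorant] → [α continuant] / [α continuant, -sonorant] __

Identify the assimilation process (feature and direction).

The rule copies [continuant] (continuancy) from the environment onto the target fricatives; since [±continuant] encodes the stop/fricative manner contrast, the assimilating dimension is manner.
The conditioning segment sits to the left of the focus bar, meaning the trigger precedes the segment that changes — progressive assimilation.

progressive manner assimilation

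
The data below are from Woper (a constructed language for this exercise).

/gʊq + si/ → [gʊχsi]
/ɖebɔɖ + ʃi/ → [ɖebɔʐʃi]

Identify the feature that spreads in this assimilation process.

manner

Comparing underlying and surface forms, /q/ → [χ] is the alternation; the neighbouring /s/ is constant.
The change stop → fricative matches the manner of the following /s/, identifying this as manner assimilation.
The other alternating form patterns the same way: /ɖ/ → [ʐ] before /ʃ/ (stop → fricative, matching a fricative) — only manner changes, and always toward the following segment.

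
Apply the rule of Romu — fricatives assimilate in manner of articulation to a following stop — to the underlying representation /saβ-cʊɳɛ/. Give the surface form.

[sabcʊɳɛ]

/β/ is a voiced bilabial fricative. The following trigger /c/ is a stop, so /β/ must become a stop as well.
The voiced bilabial stop is [b], so /β/ → [b].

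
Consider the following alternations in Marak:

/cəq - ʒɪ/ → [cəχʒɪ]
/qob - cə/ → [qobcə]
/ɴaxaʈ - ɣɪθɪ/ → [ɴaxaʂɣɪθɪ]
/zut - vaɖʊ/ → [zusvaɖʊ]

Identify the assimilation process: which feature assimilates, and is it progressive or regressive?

regressive manner assimilation

The segment that alternates is /q/, which surfaces as [χ] when adjacent to /ʒ/.
The change stop → fricative matches the manner of the following /ʒ/, identifying this as manner assimilation.
Place and voice are unchanged, so the assimilation is partial, not total.
The same holds elsewhere in the data: /ʈ/ → [ʂ] before /ɣ/ (stop → fricative, matching a fricative); /t/ → [s] before /v/ (stop → fricative, matching a fricative) — only manner changes, and always toward the following segment.
Nothing changes in [qobcə]: there the adjacent consonants already agree in manner (/b/ and /c/ are both stops), so this form is consistent with the same rule.
Since the segment that changes precedes the conditioning segment, the assimilation is regressive.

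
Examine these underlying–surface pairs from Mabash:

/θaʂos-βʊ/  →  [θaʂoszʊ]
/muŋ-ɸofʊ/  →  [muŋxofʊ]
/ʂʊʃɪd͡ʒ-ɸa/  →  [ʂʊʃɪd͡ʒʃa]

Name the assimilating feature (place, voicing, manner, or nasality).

place

Comparing underlying and surface forms, /β/ → [z] is the alternation; the neighbouring /s/ is constant.
/β/ is bilabial while /s/ is alveolar; the output [z] is alveolar, matching the trigger — so the feature that spreads is place.
The other alternating forms pattern the same way: /ɸ/ → [x] after /ŋ/ (bilabial → velar, matching velar); /ɸ/ → [ʃ] after /d͡ʒ/ (bilabial → postalveolar, matching postalveolar) — only place changes, and always toward the preceding segment.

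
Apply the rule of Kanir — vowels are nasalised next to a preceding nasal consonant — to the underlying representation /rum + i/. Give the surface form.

/i/ sits next to the nasal /m/ and is therefore nasalised to [ĩ].

[rumĩ]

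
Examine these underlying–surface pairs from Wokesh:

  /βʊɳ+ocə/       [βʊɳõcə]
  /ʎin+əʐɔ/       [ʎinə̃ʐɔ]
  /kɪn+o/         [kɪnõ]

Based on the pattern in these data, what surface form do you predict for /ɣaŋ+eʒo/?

[ɣaŋẽʒo]

The data show progressive nasality assimilation (vowel nasalisation): /o/ → [õ] after /ɳ/; /ə/ → [ə̃] after /n/; /o/ → [õ] after /n/ — a vowel is nasalised by an immediately preceding nasal consonant.
The vowel /e/ is adjacent to the preceding nasal /ŋ/, so it acquires [+nasal] and surfaces as [ẽ].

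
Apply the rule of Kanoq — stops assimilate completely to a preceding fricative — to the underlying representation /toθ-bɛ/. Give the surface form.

[toθθɛ]

/b/ is the segment targeted by the rule; it sits immediately after /θ/, so it assimilates completely and surfaces as [θ].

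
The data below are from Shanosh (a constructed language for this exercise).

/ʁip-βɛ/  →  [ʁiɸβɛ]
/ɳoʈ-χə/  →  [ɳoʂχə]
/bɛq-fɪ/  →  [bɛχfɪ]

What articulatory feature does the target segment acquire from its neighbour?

manner

Comparing underlying and surface forms, /p/ → [ɸ] is the alternation; the neighbouring /β/ is constant.
/p/ is a stop while /β/ is a fricative; the output [ɸ] is a fricative, matching the trigger — so the feature that spreads is manner.
The same holds elsewhere in the data: /ʈ/ → [ʂ] before /χ/ (stop → fricative, matching a fricative); /q/ → [χ] before /f/ (stop → fricative, matching a fricative) — only manner changes, and always toward the following segment.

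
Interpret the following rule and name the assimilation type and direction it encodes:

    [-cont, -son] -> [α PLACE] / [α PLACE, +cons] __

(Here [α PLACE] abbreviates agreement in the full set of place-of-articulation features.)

progressive place assimilation

The shared variable α links the value of the place features (abbreviated [PLACE]) on the target to the same value on the neighbouring segment, so place is the feature that assimilates.
The conditioning segment sits to the left of the focus bar, meaning the trigger precedes the segment that changes — progressive assimilation.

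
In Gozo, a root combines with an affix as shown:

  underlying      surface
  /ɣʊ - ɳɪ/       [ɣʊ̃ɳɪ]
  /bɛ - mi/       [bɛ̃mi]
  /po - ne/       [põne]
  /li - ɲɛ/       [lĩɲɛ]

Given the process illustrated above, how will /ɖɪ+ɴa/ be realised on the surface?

[ɖɪ̃ɴa]

The data show regressive nasality assimilation (vowel nasalisation): /ʊ/ → [ʊ̃] before /ɳ/; /ɛ/ → [ɛ̃] before /m/; /o/ → [õ] before /n/; /i/ → [ĩ] before /ɲ/ — a vowel is nasalised by an immediately following nasal consonant.
The vowel /ɪ/ is adjacent to the following nasal /ɴ/, so it acquires [+nasal] and surfaces as [ɪ̃].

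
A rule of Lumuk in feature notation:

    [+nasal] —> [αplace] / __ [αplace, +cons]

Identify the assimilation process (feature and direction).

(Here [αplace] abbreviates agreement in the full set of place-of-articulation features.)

regressive place assimilation

The shared variable α links the value of the place features (abbreviated [place]) on the target to the same value on the neighbouring segment, so place is the feature that assimilates.
The conditioning segment sits to the right of the focus bar, meaning the trigger follows the segment that changes — regressive assimilation.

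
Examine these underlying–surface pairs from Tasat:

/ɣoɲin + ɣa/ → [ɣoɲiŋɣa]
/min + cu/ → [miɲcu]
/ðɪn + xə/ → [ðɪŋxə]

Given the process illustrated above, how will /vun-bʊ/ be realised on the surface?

[vumbʊ]

The data show regressive place assimilation: /n/ → [ŋ] before /ɣ/; /n/ → [ɲ] before /c/; /n/ → [ŋ] before /x/. In each pair only place changes, matching the following consonant, while manner and voice stay constant.
The rule targets /n/ (voiced alveolar nasal), which sits before the trigger /b/ (bilabial).
A voiced bilabial nasal is [m], so the surface segment is [m].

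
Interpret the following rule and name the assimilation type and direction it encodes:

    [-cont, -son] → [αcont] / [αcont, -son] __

The rule copies [cont] (continuancy) from the environment onto the target stops; since [±cont] encodes the stop/fricative manner contrast, the assimilating dimension is manner.
Since the environment is written before the underscore, the trigger precedes the target; the direction is progressive.

progressive manner assimilation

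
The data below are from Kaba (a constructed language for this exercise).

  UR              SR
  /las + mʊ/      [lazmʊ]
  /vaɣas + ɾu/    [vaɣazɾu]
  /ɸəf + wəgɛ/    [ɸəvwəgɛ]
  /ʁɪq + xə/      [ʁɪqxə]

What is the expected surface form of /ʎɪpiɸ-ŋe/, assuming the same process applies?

The data show regressive voicing assimilation: /s/ → [z] before /m/; /s/ → [z] before /ɾ/; /f/ → [v] before /w/. In each pair only voicing changes, matching the following consonant, while place and manner stay constant.
No alternation appears in [ʁɪqxə]: there the adjacent consonants already agree in voicing (/q/ and /x/ are both voiceless), so this form is consistent with the same rule.
The rule targets /ɸ/ (voiceless bilabial fricative), which sits before the trigger /ŋ/ (voiced).
Changing only its voicing to voiced gives [β] — the voiced bilabial fricative.

[ʎɪpiβŋe]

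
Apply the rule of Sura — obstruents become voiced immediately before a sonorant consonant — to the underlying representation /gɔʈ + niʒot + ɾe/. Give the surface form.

/ʈ/ is a voiceless retroflex stop. The following trigger /n/ is voiced, so /ʈ/ must become voiced as well.
The voiced retroflex stop is [ɖ], so /ʈ/ → [ɖ].
At the second juncture, /t/ likewise becomes [d] adjacent to /ɾ/.

[gɔɖniʒodɾe]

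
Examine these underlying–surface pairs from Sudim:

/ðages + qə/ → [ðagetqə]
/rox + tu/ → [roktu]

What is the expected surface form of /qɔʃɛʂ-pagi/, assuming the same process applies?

The data show regressive manner assimilation: /s/ → [t] before /q/; /x/ → [k] before /t/. In each pair only manner changes, matching the following consonant, while place and voice stay constant.
/ʂ/ is a voiceless retroflex fricative. The following trigger /p/ is a stop, so /ʂ/ must become a stop as well.
A voiceless retroflex stop is [ʈ], so the surface segment is [ʈ].

[qɔʃɛʈpagi]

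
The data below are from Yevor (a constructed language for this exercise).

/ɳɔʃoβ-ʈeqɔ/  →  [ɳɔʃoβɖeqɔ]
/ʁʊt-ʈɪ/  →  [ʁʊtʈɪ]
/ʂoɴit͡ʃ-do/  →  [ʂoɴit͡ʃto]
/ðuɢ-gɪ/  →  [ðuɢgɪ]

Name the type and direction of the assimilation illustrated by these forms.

Comparing underlying and surface forms, /ʈ/ → [ɖ] is the alternation; the neighbouring /β/ is constant.
The change voiceless → voiced matches the voicing of the preceding /β/, identifying this as voicing assimilation.
Place and manner are unchanged, so the assimilation is partial, not total.
The same holds elsewhere in the data: /d/ → [t] after /t͡ʃ/ (voiced → voiceless, matching voiceless) — only voicing changes, and always toward the preceding segment.
Nothing changes in [ʁʊtʈɪ], [ðuɢgɪ]: there the adjacent consonants already agree in voicing (/ʈ/ and /t/ are both voiceless; /g/ and /ɢ/ are both voiced), so these forms are consistent with the same rule.
Since the segment that changes follows the conditioning segment, the assimilation is progressive.

progressive voicing assimilation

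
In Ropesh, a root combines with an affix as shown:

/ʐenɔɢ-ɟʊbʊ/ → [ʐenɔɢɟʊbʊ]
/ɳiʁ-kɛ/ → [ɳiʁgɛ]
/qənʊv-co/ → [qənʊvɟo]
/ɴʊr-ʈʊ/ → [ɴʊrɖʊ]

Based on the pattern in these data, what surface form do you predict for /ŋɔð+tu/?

[ŋɔðdu]

The data show progressive voicing assimilation: /k/ → [g] after /ʁ/; /c/ → [ɟ] after /v/; /ʈ/ → [ɖ] after /r/. In each pair only voicing changes, matching the preceding consonant, while place and manner stay constant.
No alternation appears in [ʐenɔɢɟʊbʊ]: there the adjacent consonants already agree in voicing (/ɟ/ and /ɢ/ are both voiced), so this form is consistent with the same rule.
The rule targets /t/ (voiceless alveolar stop), which sits after the trigger /ð/ (voiced).
A voiced alveolar stop is [d], so the surface segment is [d].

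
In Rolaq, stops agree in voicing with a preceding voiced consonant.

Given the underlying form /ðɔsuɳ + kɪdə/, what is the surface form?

[ðɔsuɳgɪdə]

The rule targets /k/ (voiceless velar stop), which sits after the trigger /ɳ/ (voiced).
A voiced velar stop is [g], so the surface segment is [g].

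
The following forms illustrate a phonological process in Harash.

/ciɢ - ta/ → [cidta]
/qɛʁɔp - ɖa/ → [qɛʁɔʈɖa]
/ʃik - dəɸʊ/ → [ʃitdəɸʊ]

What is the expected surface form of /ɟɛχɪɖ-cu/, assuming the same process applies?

The data show regressive place assimilation: /ɢ/ → [d] before /t/; /p/ → [ʈ] before /ɖ/; /k/ → [t] before /d/. In each pair only place changes, matching the following consonant, while manner and voice stay constant.
/ɖ/ is a voiced retroflex stop. The following trigger /c/ is palatal, so /ɖ/ must become palatal as well.
Changing only its place to palatal gives [ɟ] — the voiced palatal stop.

[ɟɛχɪɟcu]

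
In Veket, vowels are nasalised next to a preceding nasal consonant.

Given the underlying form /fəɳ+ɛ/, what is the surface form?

The vowel /ɛ/ is adjacent to the preceding nasal /ɳ/, so it acquires [+nasal] and surfaces as [ɛ̃].

[fəɳɛ̃]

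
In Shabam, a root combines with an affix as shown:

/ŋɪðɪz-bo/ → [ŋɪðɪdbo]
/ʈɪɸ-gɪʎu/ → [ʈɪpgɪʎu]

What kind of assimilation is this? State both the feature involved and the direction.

regressive manner assimilation

The segment that alternates is /z/, which surfaces as [d] when adjacent to /b/.
The change fricative → stop matches the manner of the following /b/, identifying this as manner assimilation.
Place and voice are unchanged, so the assimilation is partial, not total.
The same holds elsewhere in the data: /ɸ/ → [p] before /g/ (fricative → stop, matching a stop) — only manner changes, and always toward the following segment.
Since the segment that changes precedes the conditioning segment, the assimilation is regressive.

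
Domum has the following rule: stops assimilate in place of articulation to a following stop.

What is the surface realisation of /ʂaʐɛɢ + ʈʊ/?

/ɢ/ is a voiced uvular stop. The following trigger /ʈ/ is retroflex, so /ɢ/ must become retroflex as well.
Changing only its place to retroflex gives [ɖ] — the voiced retroflex stop.

[ʂaʐɛɖʈʊ]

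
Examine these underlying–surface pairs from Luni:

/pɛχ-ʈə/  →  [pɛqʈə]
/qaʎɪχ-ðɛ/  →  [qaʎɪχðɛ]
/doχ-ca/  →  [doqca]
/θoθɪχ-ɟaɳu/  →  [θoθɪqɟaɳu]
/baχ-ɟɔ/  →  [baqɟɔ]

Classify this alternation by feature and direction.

regressive manner assimilation

The segment that alternates is /χ/, which surfaces as [q] when adjacent to /ʈ/.
/χ/ is a fricative while /ʈ/ is a stop; the output [q] is a stop, matching the trigger — so the feature that spreads is manner.
Place and voice are unchanged, so the assimilation is partial, not total.
The same holds elsewhere in the data: /χ/ → [q] before /c/ (fricative → stop, matching a stop); /χ/ → [q] before /ɟ/ (fricative → stop, matching a stop) — only manner changes, and always toward the following segment.
No alternation appears in [qaʎɪχðɛ]: there the adjacent consonants already agree in manner (/χ/ and /ð/ are both fricatives), so this form is consistent with the same rule.
Since the segment that changes precedes the conditioning segment, the assimilation is regressive.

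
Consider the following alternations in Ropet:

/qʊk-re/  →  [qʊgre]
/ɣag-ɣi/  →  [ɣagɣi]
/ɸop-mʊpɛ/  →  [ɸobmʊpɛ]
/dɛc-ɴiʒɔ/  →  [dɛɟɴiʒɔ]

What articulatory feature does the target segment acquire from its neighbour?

voicing

Comparing underlying and surface forms, /k/ → [g] is the alternation; the neighbouring /r/ is constant.
The change voiceless → voiced matches the voicing of the following /r/, identifying this as voicing assimilation.
The other alternating forms pattern the same way: /p/ → [b] before /m/ (voiceless → voiced, matching voiced); /c/ → [ɟ] before /ɴ/ (voiceless → voiced, matching voiced) — only voicing changes, and always toward the following segment.
Nothing changes in [ɣagɣi]: there the adjacent consonants already agree in voicing (/g/ and /ɣ/ are both voiced), so this form is consistent with the same rule.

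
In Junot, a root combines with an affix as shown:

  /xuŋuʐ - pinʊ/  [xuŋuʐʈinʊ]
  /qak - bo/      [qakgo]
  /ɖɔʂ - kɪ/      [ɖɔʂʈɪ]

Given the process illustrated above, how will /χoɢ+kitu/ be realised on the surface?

The data show progressive place assimilation: /p/ → [ʈ] after /ʐ/; /b/ → [g] after /k/; /k/ → [ʈ] after /ʂ/. In each pair only place changes, matching the preceding consonant, while manner and voice stay constant.
/k/ is a voiceless velar stop. The preceding trigger /ɢ/ is uvular, so /k/ must become uvular as well.
A voiceless uvular stop is [q], so the surface segment is [q].

[χoɢqitu]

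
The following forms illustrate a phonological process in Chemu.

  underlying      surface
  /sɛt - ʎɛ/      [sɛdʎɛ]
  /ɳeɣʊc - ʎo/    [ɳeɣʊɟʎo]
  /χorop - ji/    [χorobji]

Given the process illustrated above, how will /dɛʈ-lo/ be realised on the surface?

[dɛɖlo]

The data show regressive voicing assimilation: /t/ → [d] before /ʎ/; /c/ → [ɟ] before /ʎ/; /p/ → [b] before /j/. In each pair only voicing changes, matching the following consonant, while place and manner stay constant.
/ʈ/ is a voiceless retroflex stop. The following trigger /l/ is voiced, so /ʈ/ must become voiced as well.
A voiced retroflex stop is [ɖ], so the surface segment is [ɖ].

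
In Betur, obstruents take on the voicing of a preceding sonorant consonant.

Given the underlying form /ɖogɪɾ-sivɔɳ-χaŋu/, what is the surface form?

/s/ is a voiceless alveolar fricative. The preceding trigger /ɾ/ is voiced, so /s/ must become voiced as well.
The voiced alveolar fricative is [z], so /s/ → [z].
At the second juncture, /χ/ likewise becomes [ʁ] adjacent to /ɳ/.

[ɖogɪɾzivɔɳʁaŋu]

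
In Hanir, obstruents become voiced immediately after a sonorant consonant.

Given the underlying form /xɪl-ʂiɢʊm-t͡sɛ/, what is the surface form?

[xɪlʐiɢʊmd͡zɛ]

/ʂ/ is a voiceless retroflex fricative. The preceding trigger /l/ is voiced, so /ʂ/ must become voiced as well.
The voiced retroflex fricative is [ʐ], so /ʂ/ → [ʐ].
At the second juncture, /t͡s/ likewise becomes [d͡z] adjacent to /m/.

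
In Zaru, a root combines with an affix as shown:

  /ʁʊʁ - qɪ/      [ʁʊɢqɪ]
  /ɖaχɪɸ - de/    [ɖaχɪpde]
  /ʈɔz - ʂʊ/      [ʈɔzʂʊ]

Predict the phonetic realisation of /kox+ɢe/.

The data show regressive manner assimilation: /ʁ/ → [ɢ] before /q/; /ɸ/ → [p] before /d/. In each pair only manner changes, matching the following consonant, while place and voice stay constant.
Nothing changes in [ʈɔzʂʊ]: there the adjacent consonants already agree in manner (/z/ and /ʂ/ are both fricatives), so this form is consistent with the same rule.
The rule targets /x/ (voiceless velar fricative), which sits before the trigger /ɢ/ (stop).
The voiceless velar stop is [k], so /x/ → [k].

[kokɢe]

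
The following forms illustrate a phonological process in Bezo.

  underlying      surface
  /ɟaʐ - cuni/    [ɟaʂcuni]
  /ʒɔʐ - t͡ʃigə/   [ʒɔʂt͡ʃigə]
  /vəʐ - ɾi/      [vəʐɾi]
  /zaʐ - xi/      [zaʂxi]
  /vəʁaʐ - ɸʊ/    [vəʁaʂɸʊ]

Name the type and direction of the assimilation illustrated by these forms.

The segment that alternates is /ʐ/, which surfaces as [ʂ] when adjacent to /c/.
The change voiced → voiceless matches the voicing of the following /c/, identifying this as voicing assimilation.
Place and manner are unchanged, so the assimilation is partial, not total.
Checking the remaining alternations: /ʐ/ → [ʂ] before /t͡ʃ/ (voiced → voiceless, matching voiceless); /ʐ/ → [ʂ] before /x/ (voiced → voiceless, matching voiceless); /ʐ/ → [ʂ] before /ɸ/ (voiced → voiceless, matching voiceless) — only voicing changes, and always toward the following segment.
No alternation appears in [vəʐɾi]: there the adjacent consonants already agree in voicing (/ʐ/ and /ɾ/ are both voiced), so this form is consistent with the same rule.
The trigger is the following segment, so the direction is regressive (anticipatory).

regressive voicing assimilation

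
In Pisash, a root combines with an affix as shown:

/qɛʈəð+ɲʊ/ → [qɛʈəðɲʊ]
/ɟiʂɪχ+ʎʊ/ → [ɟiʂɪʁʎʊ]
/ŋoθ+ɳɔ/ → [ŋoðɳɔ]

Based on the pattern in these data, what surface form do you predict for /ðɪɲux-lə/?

[ðɪɲuɣlə]

The data show regressive voicing assimilation: /χ/ → [ʁ] before /ʎ/; /θ/ → [ð] before /ɳ/. In each pair only voicing changes, matching the following consonant, while place and manner stay constant.
Nothing changes in [qɛʈəðɲʊ]: there the adjacent consonants already agree in voicing (/ð/ and /ɲ/ are both voiced), so this form is consistent with the same rule.
The rule targets /x/ (voiceless velar fricative), which sits before the trigger /l/ (voiced).
The voiced velar fricative is [ɣ], so /x/ → [ɣ].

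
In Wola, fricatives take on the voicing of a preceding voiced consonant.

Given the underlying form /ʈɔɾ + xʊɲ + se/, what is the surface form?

[ʈɔɾɣʊɲze]

/x/ is a voiceless velar fricative. The preceding trigger /ɾ/ is voiced, so /x/ must become voiced as well.
A voiced velar fricative is [ɣ], so the surface segment is [ɣ].
The same rule applies at the second boundary: /s/ → [z] next to /ɲ/.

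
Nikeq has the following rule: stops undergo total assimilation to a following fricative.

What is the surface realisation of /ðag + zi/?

[ðazzi]

/g/ is the segment targeted by the rule; it sits immediately before /z/, so it assimilates completely and surfaces as [z].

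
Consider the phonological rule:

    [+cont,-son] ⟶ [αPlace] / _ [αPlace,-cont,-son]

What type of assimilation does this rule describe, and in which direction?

regressive place assimilation

The rule copies the place features (abbreviated [Place]) from the environment onto the target, so the assimilating feature is place.
The conditioning segment sits to the right of the focus bar, meaning the trigger follows the segment that changes — regressive assimilation.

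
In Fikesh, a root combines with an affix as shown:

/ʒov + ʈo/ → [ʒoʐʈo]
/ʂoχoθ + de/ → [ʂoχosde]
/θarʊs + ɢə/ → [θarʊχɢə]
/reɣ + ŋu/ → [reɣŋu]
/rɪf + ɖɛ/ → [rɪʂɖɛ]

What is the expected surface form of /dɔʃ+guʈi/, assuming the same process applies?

The data show regressive place assimilation: /v/ → [ʐ] before /ʈ/; /θ/ → [s] before /d/; /s/ → [χ] before /ɢ/; /f/ → [ʂ] before /ɖ/. In each pair only place changes, matching the following consonant, while manner and voice stay constant.
Nothing changes in [reɣŋu]: there the adjacent consonants already agree in place (/ɣ/ and /ŋ/ are both velar), so this form is consistent with the same rule.
/ʃ/ is a voiceless postalveolar fricative. The following trigger /g/ is velar, so /ʃ/ must become velar as well.
Changing only its place to velar gives [x] — the voiceless velar fricative.

[dɔxguʈi]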